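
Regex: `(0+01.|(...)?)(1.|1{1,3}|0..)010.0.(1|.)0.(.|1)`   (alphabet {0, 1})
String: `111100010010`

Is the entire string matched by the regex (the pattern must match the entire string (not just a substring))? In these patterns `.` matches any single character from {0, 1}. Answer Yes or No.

No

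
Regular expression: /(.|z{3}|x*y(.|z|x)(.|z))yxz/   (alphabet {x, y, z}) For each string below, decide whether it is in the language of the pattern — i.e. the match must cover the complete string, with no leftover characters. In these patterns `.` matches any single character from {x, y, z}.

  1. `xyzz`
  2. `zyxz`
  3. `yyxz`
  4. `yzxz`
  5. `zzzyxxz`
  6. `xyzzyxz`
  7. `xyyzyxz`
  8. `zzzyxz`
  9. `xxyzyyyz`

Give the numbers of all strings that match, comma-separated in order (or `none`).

1 → no match — must end with `yxz`
2 → match
3 → match
4 → no match — must end with `yxz`
5 → no match — must end with `yxz`
6 → match
7 → match
8 → match
9 → no match — must end with `yxz`

2, 3, 6, 7, 8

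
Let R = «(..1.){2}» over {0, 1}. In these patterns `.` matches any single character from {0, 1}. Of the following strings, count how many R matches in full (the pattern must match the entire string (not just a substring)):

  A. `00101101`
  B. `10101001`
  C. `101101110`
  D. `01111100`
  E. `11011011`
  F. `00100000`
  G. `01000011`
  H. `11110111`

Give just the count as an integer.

A → no match
B → no match
C → no match
D → no match
E → no match
F → no match
G → no match
H → match
Total matched: 1

1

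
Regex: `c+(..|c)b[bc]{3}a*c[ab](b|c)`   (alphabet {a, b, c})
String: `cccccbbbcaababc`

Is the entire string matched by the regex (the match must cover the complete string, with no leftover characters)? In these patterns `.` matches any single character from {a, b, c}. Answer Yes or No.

No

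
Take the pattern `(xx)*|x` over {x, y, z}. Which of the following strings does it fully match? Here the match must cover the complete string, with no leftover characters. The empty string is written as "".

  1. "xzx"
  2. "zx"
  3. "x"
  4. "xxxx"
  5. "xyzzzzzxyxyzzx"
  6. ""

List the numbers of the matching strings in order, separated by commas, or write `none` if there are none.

3, 4, 6

1. "xzx" → no match
2. "zx" → no match
3. "x" → match
4. "xxxx" → match
5 → no match
6. "" → match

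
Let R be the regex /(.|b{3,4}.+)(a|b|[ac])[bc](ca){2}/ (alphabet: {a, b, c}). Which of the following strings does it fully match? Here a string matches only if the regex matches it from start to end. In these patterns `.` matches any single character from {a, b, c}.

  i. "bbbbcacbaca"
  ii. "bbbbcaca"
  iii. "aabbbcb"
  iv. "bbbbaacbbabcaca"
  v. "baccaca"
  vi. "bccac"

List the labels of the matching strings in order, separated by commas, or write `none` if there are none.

i → no match
ii → no match
iii → no match — must end with "ca"
iv → match
v → match
vi → no match — must end with "ca"

iv, v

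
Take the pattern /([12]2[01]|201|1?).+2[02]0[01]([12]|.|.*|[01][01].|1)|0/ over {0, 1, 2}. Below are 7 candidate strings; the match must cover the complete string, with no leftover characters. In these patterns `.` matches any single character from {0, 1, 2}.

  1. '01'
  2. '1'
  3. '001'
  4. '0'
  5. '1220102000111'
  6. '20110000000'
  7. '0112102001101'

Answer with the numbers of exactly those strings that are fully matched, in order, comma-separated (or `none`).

1 → no match
2 → no match
3 → no match
4 → match
5 → match
6 → no match
7 → match

4, 5, 7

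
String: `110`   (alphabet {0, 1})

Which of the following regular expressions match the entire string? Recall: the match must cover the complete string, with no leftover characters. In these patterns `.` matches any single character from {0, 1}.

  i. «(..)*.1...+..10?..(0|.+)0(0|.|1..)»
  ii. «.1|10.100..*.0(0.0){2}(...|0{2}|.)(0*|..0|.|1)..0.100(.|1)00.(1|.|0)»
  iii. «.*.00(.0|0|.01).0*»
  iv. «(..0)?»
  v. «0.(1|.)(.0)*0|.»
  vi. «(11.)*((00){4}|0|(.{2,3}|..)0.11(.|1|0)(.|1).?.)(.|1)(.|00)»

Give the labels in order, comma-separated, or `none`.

i → no match
ii → no match
iii → no match
iv → match
v → no match
vi → no match

iv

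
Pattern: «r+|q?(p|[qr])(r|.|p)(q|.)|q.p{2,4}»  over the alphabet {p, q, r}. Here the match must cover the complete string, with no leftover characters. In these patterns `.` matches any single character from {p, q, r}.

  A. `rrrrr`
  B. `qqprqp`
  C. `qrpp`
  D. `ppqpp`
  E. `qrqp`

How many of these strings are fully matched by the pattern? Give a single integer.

A → match
B → no match
C → match
D → no match
E → match
Total matched: 3

3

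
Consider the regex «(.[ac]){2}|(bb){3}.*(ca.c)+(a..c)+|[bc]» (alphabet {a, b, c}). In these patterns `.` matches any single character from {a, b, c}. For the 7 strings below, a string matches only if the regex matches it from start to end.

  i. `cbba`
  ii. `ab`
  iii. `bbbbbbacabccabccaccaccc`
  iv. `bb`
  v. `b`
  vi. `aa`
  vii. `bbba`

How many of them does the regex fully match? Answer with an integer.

i → no match
ii → no match
iii → match
iv → no match
v → match
vi → no match
vii → no match
Total matched: 2

2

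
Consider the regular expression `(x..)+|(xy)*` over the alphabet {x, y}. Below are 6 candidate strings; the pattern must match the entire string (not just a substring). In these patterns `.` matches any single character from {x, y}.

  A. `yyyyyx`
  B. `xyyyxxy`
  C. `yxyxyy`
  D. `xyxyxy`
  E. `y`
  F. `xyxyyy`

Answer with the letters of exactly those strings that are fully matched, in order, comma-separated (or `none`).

D

A → no match
B → no match
C → no match
D → match
E → no match
F → no match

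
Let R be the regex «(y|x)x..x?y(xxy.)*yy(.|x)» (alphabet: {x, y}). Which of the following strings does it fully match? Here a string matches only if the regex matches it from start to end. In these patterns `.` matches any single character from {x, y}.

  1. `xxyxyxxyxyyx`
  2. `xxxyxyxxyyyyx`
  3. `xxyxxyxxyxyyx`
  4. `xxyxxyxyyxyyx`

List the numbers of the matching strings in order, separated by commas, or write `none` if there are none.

1. `xxyxyxxyxyyx` → match
2 → match
3 → match
4 → no match

1, 2, 3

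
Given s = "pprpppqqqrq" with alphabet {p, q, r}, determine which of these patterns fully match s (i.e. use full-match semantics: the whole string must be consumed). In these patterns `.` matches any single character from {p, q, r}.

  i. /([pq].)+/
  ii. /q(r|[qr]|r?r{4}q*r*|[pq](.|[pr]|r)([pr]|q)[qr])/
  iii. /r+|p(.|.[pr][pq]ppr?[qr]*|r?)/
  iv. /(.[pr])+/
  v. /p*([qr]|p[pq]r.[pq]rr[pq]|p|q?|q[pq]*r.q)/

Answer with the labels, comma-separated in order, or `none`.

iii

i → no match
ii → no match — must start with "q"
iii → match
iv → no match
v → no match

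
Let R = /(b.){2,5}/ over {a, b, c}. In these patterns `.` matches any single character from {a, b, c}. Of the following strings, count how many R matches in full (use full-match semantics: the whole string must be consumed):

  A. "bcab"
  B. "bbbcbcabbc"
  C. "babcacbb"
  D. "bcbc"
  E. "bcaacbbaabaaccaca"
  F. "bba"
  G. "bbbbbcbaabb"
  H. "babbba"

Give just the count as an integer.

A → no match
B → no match
C → no match
D → match
E → no match
F → no match
G → no match
H → match
Total matched: 2

2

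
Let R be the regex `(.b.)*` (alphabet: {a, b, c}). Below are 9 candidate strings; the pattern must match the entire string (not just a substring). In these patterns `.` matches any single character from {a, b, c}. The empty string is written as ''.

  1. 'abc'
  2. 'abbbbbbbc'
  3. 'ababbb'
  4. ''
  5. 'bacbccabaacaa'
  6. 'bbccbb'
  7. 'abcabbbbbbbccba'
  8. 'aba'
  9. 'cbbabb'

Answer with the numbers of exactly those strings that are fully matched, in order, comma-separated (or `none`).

1, 2, 3, 4, 6, 7, 8, 9

1. 'abc' → match
2. 'abbbbbbbc' → match
3. 'ababbb' → match
4. '' → match
5 → no match
6. 'bbccbb' → match
7 → match
8. 'aba' → match
9. 'cbbabb' → match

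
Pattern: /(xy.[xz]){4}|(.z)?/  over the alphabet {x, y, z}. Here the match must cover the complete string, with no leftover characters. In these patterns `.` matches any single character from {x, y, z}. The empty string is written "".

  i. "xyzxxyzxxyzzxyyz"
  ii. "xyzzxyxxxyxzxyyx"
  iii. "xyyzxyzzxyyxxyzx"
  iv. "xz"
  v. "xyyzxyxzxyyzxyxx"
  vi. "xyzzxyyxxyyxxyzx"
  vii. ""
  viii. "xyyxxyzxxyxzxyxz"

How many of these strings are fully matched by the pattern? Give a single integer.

8

i → match
ii → match
iii → match
iv → match
v → match
vi → match
vii → match
viii → match
Total matched: 8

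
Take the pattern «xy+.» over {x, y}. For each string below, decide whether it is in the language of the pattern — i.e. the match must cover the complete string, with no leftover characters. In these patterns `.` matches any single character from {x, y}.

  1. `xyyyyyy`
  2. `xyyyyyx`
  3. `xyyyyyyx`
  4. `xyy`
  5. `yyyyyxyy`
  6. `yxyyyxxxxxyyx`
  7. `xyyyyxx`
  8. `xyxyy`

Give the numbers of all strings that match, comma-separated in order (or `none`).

1, 2, 3, 4

1. `xyyyyyy` → match
2. `xyyyyyx` → match
3. `xyyyyyyx` → match
4. `xyy` → match
5. `yyyyyxyy` → no match — must start with `xy`
6 → no match — must start with `xy`
7. `xyyyyxx` → no match
8. `xyxyy` → no match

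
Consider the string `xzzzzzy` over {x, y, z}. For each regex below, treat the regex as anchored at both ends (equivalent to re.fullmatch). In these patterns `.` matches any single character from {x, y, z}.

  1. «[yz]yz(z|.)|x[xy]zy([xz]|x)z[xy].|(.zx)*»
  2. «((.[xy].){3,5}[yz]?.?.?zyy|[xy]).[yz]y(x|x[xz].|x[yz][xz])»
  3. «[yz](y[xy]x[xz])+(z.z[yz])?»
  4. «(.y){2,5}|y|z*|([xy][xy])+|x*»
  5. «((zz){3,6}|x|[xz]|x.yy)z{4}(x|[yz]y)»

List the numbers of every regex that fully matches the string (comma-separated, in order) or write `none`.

1 → no match
2 → no match
3 → no match
4 → no match
5 → match

5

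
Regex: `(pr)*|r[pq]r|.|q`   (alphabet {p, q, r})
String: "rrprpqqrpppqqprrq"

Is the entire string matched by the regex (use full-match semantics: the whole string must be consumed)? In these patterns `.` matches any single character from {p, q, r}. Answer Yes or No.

No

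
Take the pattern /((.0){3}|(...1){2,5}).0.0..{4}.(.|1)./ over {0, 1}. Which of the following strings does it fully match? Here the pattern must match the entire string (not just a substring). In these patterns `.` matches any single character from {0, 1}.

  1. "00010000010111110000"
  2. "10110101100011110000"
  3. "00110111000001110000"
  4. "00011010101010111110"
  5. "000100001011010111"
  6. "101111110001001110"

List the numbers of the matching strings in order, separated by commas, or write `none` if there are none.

2, 3

1 → no match
2 → match
3 → match
4 → no match
5 → no match
6 → no match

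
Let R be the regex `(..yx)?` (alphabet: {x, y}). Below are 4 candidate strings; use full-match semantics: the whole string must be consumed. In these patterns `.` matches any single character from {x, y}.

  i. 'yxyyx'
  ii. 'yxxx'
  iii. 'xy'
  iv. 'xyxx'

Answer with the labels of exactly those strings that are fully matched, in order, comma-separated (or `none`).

i. 'yxyyx' → no match
ii. 'yxxx' → no match
iii. 'xy' → no match
iv. 'xyxx' → no match

none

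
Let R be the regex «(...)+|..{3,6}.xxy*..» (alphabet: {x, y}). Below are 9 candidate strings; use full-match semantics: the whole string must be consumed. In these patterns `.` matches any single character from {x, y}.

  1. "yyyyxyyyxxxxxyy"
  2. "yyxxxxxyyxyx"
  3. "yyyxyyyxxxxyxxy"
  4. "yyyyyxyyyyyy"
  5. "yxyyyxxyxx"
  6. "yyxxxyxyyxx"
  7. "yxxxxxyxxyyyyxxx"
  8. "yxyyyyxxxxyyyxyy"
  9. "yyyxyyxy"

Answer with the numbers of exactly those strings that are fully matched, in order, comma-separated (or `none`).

1, 2, 3, 4, 5

1 → match
2 → match
3 → match
4 → match
5 → match
6 → no match
7 → no match
8 → no match
9 → no match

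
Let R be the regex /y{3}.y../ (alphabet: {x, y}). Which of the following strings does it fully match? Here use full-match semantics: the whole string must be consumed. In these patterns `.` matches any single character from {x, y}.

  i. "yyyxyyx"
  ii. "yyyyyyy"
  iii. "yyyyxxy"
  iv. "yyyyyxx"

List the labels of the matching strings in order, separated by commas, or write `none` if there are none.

i, ii, iv

i. "yyyxyyx" → match
ii. "yyyyyyy" → match
iii. "yyyyxxy" → no match
iv. "yyyyyxx" → match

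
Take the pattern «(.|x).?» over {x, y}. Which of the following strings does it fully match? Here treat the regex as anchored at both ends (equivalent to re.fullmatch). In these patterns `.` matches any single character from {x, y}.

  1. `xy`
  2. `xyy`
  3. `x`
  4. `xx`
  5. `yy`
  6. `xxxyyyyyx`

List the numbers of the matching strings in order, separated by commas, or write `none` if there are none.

1 → match
2 → no match
3 → match
4 → match
5 → match
6 → no match

1, 3, 4, 5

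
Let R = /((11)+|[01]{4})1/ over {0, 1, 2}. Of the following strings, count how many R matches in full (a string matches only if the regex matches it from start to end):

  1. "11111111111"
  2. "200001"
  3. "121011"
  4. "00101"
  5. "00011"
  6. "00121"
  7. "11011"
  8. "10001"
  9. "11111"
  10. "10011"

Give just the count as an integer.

1 → match
2 → no match
3 → no match
4 → match
5 → match
6 → no match
7 → match
8 → match
9 → match
10 → match
Total matched: 7

7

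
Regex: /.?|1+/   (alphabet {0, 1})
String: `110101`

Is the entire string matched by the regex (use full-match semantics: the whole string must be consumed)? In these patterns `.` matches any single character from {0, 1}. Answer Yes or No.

No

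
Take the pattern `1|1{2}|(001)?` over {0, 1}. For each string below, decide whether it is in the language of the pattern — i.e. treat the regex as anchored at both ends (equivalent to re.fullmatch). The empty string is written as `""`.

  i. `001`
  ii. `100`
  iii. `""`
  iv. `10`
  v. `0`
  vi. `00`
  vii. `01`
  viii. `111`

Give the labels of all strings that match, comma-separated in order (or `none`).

i. `001` → match
ii. `100` → no match
iii. `""` → match
iv. `10` → no match
v. `0` → no match
vi. `00` → no match
vii. `01` → no match
viii. `111` → no match

i, iii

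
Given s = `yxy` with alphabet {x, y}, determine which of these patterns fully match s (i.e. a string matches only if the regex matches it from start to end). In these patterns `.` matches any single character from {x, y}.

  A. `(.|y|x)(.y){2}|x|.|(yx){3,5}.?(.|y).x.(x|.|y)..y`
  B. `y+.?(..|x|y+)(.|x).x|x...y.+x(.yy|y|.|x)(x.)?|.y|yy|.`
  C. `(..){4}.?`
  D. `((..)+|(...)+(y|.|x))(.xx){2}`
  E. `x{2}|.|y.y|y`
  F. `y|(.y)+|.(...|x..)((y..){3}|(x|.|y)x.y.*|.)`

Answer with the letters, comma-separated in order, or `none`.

E

A → no match
B → no match
C → no match
D → no match — must end with `xx`
E → match
F → no match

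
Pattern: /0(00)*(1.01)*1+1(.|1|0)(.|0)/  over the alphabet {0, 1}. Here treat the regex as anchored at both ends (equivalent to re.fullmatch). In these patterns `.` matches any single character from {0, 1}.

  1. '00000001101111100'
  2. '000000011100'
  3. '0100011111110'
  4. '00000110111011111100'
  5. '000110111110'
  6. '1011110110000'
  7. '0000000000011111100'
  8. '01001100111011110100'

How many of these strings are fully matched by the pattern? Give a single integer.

5

1 → match
2. '000000011100' → match
3 → no match
4 → match
5. '000110111110' → match
6 → no match — must start with '0'
7 → match
8 → no match
Total matched: 5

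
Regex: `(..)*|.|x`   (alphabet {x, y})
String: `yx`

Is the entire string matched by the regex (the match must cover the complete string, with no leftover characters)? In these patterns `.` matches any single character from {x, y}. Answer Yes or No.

Yes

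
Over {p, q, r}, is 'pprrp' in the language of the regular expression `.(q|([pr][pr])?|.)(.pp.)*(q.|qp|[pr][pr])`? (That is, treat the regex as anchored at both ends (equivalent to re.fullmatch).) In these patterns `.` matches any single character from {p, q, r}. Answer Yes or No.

Yes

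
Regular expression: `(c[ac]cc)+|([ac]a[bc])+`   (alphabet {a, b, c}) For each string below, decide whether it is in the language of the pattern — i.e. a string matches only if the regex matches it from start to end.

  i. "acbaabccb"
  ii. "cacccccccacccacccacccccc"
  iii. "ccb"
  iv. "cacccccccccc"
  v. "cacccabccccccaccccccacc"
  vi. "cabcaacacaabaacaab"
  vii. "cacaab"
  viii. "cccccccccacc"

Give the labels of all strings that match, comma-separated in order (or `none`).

i. "acbaabccb" → no match
ii → match
iii. "ccb" → no match
iv. "cacccccccccc" → match
v → no match
vi → no match
vii. "cacaab" → match
viii. "cccccccccacc" → match

ii, iv, vii, viii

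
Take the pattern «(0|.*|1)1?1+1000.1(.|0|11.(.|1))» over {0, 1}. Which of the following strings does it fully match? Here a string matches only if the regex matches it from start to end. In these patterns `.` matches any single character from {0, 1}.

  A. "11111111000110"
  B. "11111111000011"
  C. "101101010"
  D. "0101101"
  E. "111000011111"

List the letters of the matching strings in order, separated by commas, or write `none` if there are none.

A → match
B → match
C → no match
D → no match
E → match

A, B, E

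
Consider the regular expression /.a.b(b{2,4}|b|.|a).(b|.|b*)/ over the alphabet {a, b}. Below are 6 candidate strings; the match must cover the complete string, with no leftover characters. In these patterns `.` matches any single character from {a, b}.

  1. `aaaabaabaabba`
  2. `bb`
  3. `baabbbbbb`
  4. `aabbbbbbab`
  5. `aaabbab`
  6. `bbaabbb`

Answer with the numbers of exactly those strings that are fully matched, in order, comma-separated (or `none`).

1 → no match
2. `bb` → no match
3. `baabbbbbb` → match
4. `aabbbbbbab` → match
5. `aaabbab` → match
6. `bbaabbb` → no match

3, 4, 5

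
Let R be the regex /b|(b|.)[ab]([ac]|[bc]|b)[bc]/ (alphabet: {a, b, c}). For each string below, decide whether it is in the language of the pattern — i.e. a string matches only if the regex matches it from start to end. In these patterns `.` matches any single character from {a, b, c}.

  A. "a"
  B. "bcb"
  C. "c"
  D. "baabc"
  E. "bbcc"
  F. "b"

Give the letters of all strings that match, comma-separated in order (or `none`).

A. "a" → no match
B. "bcb" → no match
C. "c" → no match
D. "baabc" → no match
E. "bbcc" → match
F. "b" → match

E, F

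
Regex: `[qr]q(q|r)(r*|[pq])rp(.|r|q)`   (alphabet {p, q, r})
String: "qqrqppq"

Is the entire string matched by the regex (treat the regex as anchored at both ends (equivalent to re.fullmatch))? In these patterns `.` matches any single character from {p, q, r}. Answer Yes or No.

No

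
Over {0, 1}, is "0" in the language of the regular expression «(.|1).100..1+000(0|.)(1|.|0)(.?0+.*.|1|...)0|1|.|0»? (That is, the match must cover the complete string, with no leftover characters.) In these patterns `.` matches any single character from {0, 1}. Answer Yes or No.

Yes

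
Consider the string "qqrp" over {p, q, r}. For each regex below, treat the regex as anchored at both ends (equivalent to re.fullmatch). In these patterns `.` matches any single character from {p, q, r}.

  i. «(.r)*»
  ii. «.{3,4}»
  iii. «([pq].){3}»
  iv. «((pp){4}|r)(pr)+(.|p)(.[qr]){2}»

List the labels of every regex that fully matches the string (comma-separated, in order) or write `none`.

i → no match
ii → match
iii → no match
iv → no match

ii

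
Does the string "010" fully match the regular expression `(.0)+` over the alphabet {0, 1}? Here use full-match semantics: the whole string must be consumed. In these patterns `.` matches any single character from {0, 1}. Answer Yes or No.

No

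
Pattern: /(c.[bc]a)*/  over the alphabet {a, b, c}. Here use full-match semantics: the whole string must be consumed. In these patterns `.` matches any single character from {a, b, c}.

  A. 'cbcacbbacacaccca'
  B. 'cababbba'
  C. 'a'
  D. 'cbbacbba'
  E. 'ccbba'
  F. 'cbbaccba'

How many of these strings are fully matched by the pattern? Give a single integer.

A → match
B → no match
C → no match
D → match
E → no match
F → match
Total matched: 3

3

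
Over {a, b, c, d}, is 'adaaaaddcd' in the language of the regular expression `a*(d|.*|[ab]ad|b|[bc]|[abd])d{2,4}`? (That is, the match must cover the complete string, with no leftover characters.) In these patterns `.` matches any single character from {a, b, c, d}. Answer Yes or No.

No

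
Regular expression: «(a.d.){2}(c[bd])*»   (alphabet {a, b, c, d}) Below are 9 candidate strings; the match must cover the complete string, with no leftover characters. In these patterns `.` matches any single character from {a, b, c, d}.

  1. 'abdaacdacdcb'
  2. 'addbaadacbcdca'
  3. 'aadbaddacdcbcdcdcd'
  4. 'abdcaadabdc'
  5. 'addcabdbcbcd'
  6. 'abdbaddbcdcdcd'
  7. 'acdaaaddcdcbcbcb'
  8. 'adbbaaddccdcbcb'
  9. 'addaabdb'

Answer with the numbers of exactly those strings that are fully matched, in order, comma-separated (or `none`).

1 → match
2 → no match
3 → match
4 → no match
5 → match
6 → match
7 → match
8 → no match
9 → match

1, 3, 5, 6, 7, 9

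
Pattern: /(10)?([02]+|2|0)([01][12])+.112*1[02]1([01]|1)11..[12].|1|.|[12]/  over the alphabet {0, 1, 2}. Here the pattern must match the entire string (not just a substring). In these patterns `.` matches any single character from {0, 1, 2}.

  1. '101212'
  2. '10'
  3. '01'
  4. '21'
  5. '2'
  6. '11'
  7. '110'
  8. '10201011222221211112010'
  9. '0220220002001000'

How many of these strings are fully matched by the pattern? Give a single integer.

2

1 → no match
2 → no match
3 → no match
4 → no match
5 → match
6 → no match
7 → no match
8 → match
9 → no match
Total matched: 2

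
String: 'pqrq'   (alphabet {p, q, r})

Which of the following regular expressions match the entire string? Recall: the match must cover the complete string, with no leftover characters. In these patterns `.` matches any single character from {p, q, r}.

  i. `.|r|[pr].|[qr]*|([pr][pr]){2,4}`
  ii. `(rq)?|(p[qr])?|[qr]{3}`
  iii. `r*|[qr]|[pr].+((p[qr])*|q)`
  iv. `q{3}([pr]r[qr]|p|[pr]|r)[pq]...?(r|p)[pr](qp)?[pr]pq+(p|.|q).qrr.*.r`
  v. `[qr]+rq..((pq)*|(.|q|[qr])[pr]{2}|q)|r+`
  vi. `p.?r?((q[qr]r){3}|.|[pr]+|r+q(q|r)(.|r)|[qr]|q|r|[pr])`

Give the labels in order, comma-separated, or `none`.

iii, vi

i → no match
ii → no match
iii → match
iv → no match — must start with 'q'
v → no match
vi → match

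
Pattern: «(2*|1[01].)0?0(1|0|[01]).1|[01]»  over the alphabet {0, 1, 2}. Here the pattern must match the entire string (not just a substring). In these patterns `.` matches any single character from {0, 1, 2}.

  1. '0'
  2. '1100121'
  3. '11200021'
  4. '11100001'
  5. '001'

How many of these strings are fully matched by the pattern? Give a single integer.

1 → match
2 → match
3 → match
4 → match
5 → no match
Total matched: 4

4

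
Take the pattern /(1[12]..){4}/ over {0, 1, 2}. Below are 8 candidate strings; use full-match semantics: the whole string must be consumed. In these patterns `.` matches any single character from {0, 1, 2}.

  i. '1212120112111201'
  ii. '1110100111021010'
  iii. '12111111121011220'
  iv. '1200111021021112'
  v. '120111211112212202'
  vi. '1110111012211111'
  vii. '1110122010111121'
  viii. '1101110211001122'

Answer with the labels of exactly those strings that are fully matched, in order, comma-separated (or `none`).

i, vi, viii

i → match
ii → no match
iii → no match
iv → no match
v → no match
vi → match
vii → no match
viii → match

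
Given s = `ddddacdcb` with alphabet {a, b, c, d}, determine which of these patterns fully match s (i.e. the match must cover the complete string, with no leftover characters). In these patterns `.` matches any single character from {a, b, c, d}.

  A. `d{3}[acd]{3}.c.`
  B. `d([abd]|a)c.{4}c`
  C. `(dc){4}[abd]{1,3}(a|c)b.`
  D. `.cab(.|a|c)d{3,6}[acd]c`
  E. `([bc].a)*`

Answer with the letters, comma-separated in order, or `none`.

A → match
B → no match — must end with `c`
C → no match — must start with `dc`
D → no match — must end with `c`
E → no match

A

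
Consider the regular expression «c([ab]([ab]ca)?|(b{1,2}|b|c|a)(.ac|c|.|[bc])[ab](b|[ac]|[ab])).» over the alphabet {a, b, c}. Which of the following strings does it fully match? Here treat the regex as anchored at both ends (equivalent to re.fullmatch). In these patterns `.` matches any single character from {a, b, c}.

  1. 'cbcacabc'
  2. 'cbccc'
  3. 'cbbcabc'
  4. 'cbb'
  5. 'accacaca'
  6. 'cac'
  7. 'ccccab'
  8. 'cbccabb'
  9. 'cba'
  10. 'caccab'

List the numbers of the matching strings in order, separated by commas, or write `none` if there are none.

1. 'cbcacabc' → match
2. 'cbccc' → no match
3. 'cbbcabc' → match
4. 'cbb' → match
5. 'accacaca' → no match — must start with 'c'
6. 'cac' → match
7. 'ccccab' → no match
8. 'cbccabb' → no match
9. 'cba' → match
10. 'caccab' → no match

1, 3, 4, 6, 9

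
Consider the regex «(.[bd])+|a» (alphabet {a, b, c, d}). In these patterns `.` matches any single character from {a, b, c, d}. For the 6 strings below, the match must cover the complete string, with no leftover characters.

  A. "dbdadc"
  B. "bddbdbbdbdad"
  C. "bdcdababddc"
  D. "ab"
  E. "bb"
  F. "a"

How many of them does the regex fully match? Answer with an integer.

4

A → no match
B → match
C → no match
D → match
E → match
F → match
Total matched: 4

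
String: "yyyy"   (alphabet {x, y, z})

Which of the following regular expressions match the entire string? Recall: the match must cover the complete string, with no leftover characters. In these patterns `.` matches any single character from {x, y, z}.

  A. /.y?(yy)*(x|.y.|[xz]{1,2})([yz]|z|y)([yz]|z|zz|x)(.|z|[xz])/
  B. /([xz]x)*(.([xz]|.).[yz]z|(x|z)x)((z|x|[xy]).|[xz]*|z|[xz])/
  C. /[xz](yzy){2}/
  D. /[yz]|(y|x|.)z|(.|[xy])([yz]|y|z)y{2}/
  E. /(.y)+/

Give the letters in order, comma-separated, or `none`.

D, E

A → no match
B → no match
C → no match — must end with "yzy"
D → match
E → match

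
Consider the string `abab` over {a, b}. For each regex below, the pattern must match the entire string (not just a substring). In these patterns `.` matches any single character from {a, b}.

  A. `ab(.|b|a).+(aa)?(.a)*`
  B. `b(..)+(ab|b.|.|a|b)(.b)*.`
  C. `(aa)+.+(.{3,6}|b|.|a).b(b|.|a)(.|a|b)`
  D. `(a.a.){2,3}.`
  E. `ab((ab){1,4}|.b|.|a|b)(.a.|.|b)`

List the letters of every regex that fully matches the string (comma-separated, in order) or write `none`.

A, E

A → match
B → no match — must start with `b`
C → no match — must start with `aa`
D → no match
E → match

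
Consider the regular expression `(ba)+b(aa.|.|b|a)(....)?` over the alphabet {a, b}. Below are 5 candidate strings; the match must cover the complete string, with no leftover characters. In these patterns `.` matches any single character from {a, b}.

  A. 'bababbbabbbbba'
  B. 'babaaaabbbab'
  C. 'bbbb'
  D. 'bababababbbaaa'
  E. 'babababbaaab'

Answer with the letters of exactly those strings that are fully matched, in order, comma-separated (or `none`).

D, E

A → no match
B → no match
C → no match — must start with 'ba'
D → match
E → match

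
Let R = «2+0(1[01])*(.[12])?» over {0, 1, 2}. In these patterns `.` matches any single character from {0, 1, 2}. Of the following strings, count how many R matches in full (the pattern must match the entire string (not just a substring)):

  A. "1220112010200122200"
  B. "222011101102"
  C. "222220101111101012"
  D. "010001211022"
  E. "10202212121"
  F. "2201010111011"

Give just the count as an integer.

3

A → no match — must start with "2"
B → match
C → match
D → no match — must start with "2"
E → no match — must start with "2"
F → match
Total matched: 3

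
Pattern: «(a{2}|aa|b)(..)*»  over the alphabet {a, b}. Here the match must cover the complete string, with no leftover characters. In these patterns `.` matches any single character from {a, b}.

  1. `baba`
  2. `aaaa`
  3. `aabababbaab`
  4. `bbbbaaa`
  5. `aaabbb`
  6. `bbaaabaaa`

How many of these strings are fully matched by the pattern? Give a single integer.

1 → no match
2 → match
3 → no match
4 → match
5 → match
6 → match
Total matched: 4

4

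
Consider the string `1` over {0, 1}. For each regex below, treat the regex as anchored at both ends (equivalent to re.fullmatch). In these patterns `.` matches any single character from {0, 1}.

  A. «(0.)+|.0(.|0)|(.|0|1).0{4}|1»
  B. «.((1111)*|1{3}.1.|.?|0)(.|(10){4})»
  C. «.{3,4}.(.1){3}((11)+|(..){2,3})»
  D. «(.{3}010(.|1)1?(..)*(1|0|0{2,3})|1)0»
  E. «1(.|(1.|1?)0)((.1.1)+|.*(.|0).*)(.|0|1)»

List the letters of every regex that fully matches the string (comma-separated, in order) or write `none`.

A

A → match
B → no match
C → no match
D → no match — must end with `0`
E → no match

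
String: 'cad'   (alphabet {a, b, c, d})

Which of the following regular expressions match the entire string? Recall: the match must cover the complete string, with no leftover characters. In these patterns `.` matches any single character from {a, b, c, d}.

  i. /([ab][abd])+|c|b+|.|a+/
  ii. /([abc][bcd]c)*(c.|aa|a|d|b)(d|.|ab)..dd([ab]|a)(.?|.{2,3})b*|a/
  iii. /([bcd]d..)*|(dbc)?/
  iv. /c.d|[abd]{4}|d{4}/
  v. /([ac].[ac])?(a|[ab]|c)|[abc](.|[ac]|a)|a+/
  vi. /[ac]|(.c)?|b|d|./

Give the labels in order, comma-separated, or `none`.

i → no match
ii → no match
iii → no match
iv → match
v → no match
vi → no match

iv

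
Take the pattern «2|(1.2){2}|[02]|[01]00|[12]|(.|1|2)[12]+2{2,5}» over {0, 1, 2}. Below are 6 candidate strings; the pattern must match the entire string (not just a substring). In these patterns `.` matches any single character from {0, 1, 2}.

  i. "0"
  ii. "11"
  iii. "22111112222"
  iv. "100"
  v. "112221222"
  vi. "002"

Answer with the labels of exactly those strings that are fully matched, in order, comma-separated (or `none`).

i → match
ii → no match
iii → match
iv → match
v → match
vi → no match

i, iii, iv, v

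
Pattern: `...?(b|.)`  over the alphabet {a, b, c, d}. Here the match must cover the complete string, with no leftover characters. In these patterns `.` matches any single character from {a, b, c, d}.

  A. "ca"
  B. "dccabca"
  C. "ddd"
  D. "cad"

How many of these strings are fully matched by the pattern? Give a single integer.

A → no match
B → no match
C → match
D → match
Total matched: 2

2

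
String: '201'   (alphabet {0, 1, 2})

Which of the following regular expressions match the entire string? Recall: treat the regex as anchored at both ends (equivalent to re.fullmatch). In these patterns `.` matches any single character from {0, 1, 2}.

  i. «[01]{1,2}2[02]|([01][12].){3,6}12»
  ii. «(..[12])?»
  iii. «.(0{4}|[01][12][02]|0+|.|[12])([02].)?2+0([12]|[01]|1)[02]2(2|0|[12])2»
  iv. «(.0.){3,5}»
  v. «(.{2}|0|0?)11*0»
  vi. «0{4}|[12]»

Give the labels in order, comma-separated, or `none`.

ii

i → no match
ii → match
iii → no match — must end with '2'
iv → no match
v → no match — must end with '0'
vi → no match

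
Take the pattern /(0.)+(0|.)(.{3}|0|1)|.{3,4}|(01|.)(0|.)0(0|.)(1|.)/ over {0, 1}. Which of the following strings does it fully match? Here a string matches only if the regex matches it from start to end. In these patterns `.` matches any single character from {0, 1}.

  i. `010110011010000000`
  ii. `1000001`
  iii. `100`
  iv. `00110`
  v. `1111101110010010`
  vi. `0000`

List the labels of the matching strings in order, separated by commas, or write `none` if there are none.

iii, vi

i → no match
ii. `1000001` → no match
iii. `100` → match
iv. `00110` → no match
v → no match
vi. `0000` → match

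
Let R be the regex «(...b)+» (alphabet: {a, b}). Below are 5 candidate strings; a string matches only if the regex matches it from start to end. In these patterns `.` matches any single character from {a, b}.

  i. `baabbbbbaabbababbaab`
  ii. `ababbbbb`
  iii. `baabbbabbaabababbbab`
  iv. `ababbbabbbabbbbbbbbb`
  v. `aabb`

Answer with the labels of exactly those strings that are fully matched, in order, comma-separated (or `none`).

i → match
ii → match
iii → match
iv → match
v → match

i, ii, iii, iv, v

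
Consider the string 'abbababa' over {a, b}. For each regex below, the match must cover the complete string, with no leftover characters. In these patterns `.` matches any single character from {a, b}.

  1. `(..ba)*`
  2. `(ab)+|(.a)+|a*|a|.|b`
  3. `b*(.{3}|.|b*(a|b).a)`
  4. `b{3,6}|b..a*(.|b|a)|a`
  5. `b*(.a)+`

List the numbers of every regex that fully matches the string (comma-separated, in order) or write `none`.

1

1 → match
2 → no match
3 → no match
4 → no match
5 → no match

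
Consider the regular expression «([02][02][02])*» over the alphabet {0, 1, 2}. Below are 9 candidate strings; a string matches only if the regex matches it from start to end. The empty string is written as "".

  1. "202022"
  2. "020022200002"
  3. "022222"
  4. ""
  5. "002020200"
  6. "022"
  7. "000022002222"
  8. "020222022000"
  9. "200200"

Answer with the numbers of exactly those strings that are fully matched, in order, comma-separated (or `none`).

1. "202022" → match
2. "020022200002" → match
3. "022222" → match
4. "" → match
5. "002020200" → match
6. "022" → match
7. "000022002222" → match
8. "020222022000" → match
9. "200200" → match

1, 2, 3, 4, 5, 6, 7, 8, 9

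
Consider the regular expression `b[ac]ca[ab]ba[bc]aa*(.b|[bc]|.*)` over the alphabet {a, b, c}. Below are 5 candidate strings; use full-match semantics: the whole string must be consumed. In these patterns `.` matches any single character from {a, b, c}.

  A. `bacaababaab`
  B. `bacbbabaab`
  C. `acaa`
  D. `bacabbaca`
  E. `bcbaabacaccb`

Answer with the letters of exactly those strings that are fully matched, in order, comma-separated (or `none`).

A, D

A → match
B → no match
C → no match — must start with `b`
D → match
E → no match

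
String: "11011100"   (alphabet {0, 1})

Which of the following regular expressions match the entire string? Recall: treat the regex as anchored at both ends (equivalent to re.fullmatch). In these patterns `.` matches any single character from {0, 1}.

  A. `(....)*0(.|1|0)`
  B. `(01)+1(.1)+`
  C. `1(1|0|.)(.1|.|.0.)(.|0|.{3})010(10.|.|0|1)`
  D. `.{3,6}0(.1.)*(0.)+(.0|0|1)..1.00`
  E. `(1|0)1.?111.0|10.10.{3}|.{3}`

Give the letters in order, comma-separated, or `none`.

A → no match
B → no match — must start with "01"
C → no match
D → no match
E → match

E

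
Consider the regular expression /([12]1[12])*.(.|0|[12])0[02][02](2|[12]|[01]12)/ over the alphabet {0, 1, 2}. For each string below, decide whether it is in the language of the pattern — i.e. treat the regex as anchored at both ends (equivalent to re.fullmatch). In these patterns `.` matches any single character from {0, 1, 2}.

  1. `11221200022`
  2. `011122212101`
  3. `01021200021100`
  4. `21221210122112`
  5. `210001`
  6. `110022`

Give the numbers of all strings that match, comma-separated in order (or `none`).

5, 6

1 → no match
2 → no match
3 → no match
4 → no match
5 → match
6 → match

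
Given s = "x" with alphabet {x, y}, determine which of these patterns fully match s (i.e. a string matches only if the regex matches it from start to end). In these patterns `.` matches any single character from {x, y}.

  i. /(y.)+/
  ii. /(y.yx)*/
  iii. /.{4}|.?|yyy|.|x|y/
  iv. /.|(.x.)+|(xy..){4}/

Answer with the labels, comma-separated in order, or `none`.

iii, iv

i → no match — must start with "y"
ii → no match
iii → match
iv → match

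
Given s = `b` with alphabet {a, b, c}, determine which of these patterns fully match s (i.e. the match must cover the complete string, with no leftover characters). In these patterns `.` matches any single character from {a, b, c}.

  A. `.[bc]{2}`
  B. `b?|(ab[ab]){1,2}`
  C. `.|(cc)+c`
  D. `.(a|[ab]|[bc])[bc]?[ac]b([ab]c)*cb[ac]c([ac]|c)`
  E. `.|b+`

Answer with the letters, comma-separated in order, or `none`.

A → no match
B → match
C → match
D → no match
E → match

B, C, E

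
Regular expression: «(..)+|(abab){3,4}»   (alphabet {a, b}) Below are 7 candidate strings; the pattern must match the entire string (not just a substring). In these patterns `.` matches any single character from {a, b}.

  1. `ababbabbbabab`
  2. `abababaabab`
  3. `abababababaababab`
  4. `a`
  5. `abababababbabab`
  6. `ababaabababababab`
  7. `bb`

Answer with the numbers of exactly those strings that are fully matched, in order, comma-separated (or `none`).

1 → no match
2 → no match
3 → no match
4 → no match
5 → no match
6 → no match
7 → match

7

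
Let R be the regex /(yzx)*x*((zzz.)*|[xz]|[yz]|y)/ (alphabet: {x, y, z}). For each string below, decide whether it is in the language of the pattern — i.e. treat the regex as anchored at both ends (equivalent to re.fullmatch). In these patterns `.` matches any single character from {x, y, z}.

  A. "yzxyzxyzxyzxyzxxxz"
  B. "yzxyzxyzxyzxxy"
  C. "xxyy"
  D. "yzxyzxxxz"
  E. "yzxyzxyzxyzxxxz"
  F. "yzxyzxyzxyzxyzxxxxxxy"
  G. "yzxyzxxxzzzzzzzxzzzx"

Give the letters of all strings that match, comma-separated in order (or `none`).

A, B, D, E, F, G

A → match
B → match
C → no match
D → match
E → match
F → match
G → match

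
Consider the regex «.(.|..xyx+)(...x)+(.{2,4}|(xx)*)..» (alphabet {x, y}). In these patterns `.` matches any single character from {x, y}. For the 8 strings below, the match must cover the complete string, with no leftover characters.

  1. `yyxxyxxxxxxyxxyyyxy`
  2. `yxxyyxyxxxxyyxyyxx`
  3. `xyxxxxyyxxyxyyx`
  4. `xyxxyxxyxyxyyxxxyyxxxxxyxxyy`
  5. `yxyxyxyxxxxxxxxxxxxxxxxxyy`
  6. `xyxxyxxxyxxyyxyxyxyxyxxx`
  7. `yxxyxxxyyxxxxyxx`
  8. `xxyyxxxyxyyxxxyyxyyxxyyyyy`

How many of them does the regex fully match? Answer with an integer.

1 → match
2 → match
3 → match
4 → match
5 → match
6 → match
7 → match
8 → no match
Total matched: 7

7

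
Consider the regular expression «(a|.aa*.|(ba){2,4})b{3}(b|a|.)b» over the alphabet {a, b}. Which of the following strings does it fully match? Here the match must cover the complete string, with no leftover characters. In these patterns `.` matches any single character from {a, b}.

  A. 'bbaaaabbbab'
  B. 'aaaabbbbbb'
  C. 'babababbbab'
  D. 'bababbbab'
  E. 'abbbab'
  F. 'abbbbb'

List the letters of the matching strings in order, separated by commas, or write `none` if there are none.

B, C, D, E, F

A → no match
B → match
C → match
D → match
E → match
F → match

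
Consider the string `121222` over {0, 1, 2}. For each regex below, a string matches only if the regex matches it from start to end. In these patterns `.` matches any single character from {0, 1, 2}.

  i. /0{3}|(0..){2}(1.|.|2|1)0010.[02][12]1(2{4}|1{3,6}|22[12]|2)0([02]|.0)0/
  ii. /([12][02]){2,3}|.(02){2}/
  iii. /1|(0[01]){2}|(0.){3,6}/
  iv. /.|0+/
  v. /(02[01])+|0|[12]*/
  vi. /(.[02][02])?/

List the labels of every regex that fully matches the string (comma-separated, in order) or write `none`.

i → no match — must start with `0`
ii → match
iii → no match
iv → no match
v → match
vi → no match

ii, v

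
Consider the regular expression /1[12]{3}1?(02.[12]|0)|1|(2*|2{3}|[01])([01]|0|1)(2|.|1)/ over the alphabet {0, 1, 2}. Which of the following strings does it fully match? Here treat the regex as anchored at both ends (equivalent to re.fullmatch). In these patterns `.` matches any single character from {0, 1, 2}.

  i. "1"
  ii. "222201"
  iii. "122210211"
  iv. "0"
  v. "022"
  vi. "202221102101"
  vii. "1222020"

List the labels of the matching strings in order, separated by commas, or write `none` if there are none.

i. "1" → match
ii. "222201" → match
iii. "122210211" → match
iv. "0" → no match
v. "022" → no match
vi. "202221102101" → no match
vii. "1222020" → no match

i, ii, iii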